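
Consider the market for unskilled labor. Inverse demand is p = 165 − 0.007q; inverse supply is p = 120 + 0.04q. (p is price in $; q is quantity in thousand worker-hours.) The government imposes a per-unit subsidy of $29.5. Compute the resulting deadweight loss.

$9257.98 thousand

Competitive equilibrium: 165 − 0.007q = 120 + 0.04q → q* = 957.4468, p* = 158.2979.
The subsidy lowers effective supply by 29.5: p = 90.5 + 0.04q.
New quantity: 165 − 0.007q = 90.5 + 0.04q → q' = 1585.1064.
Overproduction Δq = 1585.1064 − 957.4468 = 627.6596; wedge = subsidy = 29.5.
Deadweight loss = ½ × 627.6596 × 29.5 = $9257.98 thousand.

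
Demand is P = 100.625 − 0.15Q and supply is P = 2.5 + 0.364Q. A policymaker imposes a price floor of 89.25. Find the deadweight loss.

Competitive equilibrium: 100.625 − 0.15Q = 2.5 + 0.364Q → Q* = 190.90467, P* = 71.9893.
At the floor P = 89.25, quantity demanded = (100.625 − 89.25)/0.15 = 75.83333.
Sellers' marginal cost at Q' = 75.83333: 2.5 + 0.364·75.83333 = 30.10333.
ΔQ = 190.90467 − 75.83333 = 115.07134; wedge = 89.25 − 30.10333 = 59.14667.
Deadweight loss = ½ × 115.07134 × 59.14667 = 3403.04.

3403.04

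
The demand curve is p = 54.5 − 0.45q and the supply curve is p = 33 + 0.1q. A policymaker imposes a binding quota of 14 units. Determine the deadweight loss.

Competitive equilibrium: 54.5 − 0.45q = 33 + 0.1q → q* = 39.0909, p* = 36.9091.
At q = 14: demand price = 54.5 − 0.45·14 = 48.2; supply price = 33 + 0.1·14 = 34.4.
Δq = 39.0909 − 14 = 25.0909; wedge = 48.2 − 34.4 = 13.8.
DWL = ½ × 25.0909 × 13.8 = 173.13.

173.13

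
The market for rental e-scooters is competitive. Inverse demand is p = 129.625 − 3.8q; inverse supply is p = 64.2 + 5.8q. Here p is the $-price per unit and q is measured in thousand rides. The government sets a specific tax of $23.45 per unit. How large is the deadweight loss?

Competitive equilibrium: 129.625 − 3.8q = 64.2 + 5.8q → q* = 6.8151, p* = 103.7276.
With the tax, the buyer price exceeds the seller price by 23.45: (129.625 − 3.8q) − (64.2 + 5.8q) = 23.45 → q' = 4.3724.
Δq = 6.8151 − 4.3724 = 2.4427; the wedge equals the tax, 23.45.
The triangle = ½ × 2.4427 × 23.45 = $28.64 thousand.

$28.64 thousand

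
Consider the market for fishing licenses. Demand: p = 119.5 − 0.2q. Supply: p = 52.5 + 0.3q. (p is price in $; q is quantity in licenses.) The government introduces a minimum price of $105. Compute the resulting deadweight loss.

Competitive equilibrium: 119.5 − 0.2q = 52.5 + 0.3q → q* = 134, p* = 92.7.
At the floor p = 105, quantity demanded = (119.5 − 105)/0.2 = 72.5.
Sellers' marginal cost at q' = 72.5: 52.5 + 0.3·72.5 = 74.25.
Δq = 134 − 72.5 = 61.5; wedge = 105 − 74.25 = 30.75.
The triangle = ½ × 61.5 × 30.75 = $945.56.

$945.56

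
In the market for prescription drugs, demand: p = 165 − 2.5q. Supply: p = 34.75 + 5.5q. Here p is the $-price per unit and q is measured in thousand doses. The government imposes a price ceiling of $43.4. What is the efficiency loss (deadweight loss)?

$865.36 thousand

Competitive equilibrium: 165 − 2.5q = 34.75 + 5.5q → q* = 16.28125, p* = 124.29688.
At the ceiling p = 43.4, quantity supplied = (43.4 − 34.75)/5.5 = 1.57273.
Willingness to pay at q' = 1.57273: 165 − 2.5·1.57273 = 161.06818.
Δq = 16.28125 − 1.57273 = 14.70852; wedge = 161.06818 − 43.4 = 117.66818.
DWL = ½ × 14.70852 × 117.66818 = $865.36 thousand.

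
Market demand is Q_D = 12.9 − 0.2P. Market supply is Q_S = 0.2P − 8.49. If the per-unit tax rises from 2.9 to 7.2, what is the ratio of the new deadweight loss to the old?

6.164

In inverse form: demand P = 64.5 − 5Q, supply P = 42.45 + 5Q.
Competitive equilibrium: 64.5 − 5Q = 42.45 + 5Q → Q* = 2.205, P* = 53.475.
For a per-unit tax t: ΔQ = t/10, so DWL = ½·t·(t/10) = t²/20.
At t = 2.9: DWL = 0.4205. At t = 7.2: DWL = 2.592.
Ratio = (7.2/2.9)² = 6.164.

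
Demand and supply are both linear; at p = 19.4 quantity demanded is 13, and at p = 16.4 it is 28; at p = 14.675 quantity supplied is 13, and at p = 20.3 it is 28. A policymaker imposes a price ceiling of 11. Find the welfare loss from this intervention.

93.33

Demand slope = (16.4 − 19.4)/(28 − 13) = −0.2, so p = 22 − 0.2q.
Supply slope = (20.3 − 14.675)/(28 − 13) = 0.375, so p = 9.8 + 0.375q.
Competitive equilibrium: 22 − 0.2q = 9.8 + 0.375q → q* = 21.2174, p* = 17.7565.
At the ceiling p = 11, quantity supplied = (11 − 9.8)/0.375 = 3.2.
Willingness to pay at q' = 3.2: 22 − 0.2·3.2 = 21.36.
Δq = 21.2174 − 3.2 = 18.0174; wedge = 21.36 − 11 = 10.36.
DWL = ½ × 18.0174 × 10.36 = 93.33.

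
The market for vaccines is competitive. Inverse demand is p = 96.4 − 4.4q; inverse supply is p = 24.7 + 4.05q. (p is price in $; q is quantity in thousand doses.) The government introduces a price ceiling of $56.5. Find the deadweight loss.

$1.69 thousand

Competitive equilibrium: 96.4 − 4.4q = 24.7 + 4.05q → q* = 8.4852, p* = 59.0651.
At the ceiling p = 56.5, quantity supplied = (56.5 − 24.7)/4.05 = 7.8519.
Willingness to pay at q' = 7.8519: 96.4 − 4.4·7.8519 = 61.8516.
Δq = 8.4852 − 7.8519 = 0.6333; wedge = 61.8516 − 56.5 = 5.3516.
Welfare loss = ½ × 0.6333 × 5.3516 = $1.69 thousand.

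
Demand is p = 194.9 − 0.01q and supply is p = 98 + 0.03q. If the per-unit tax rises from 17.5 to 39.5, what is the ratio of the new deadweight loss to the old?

Competitive equilibrium: 194.9 − 0.01q = 98 + 0.03q → q* = 2422.5, p* = 170.675.
For a per-unit tax t: Δq = t/0.04, so DWL = ½·t·(t/0.04) = t²/0.08.
At t = 17.5: DWL = 3828.125. At t = 39.5: DWL = 19503.125.
Ratio = (39.5/17.5)² = 5.095.

5.095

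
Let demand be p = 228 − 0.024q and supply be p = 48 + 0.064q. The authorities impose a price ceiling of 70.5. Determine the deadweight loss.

Competitive equilibrium: 228 − 0.024q = 48 + 0.064q → q* = 2045.4545, p* = 178.9091.
At the ceiling p = 70.5, quantity supplied = (70.5 − 48)/0.064 = 351.5625.
Willingness to pay at q' = 351.5625: 228 − 0.024·351.5625 = 219.5625.
Δq = 2045.4545 − 351.5625 = 1693.892; wedge = 219.5625 − 70.5 = 149.0625.
The triangle = ½ × 1693.892 × 149.0625 = 126247.89.

126247.89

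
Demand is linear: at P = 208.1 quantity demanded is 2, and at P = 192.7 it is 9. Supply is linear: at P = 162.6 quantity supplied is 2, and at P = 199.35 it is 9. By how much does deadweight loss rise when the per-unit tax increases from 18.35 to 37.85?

73.55

Demand slope = (192.7 − 208.1)/(9 − 2) = −2.2, so P = 212.5 − 2.2Q.
Supply slope = (199.35 − 162.6)/(9 − 2) = 5.25, so P = 152.1 + 5.25Q.
Competitive equilibrium: 212.5 − 2.2Q = 152.1 + 5.25Q → Q* = 8.1074, P* = 194.6638.
For a per-unit tax t: ΔQ = t/7.45, so DWL = ½·t·(t/7.45) = t²/14.9.
At t = 18.35: DWL = 22.599. At t = 37.85: DWL = 96.149.
Increase = 96.149 − 22.599 = 73.55.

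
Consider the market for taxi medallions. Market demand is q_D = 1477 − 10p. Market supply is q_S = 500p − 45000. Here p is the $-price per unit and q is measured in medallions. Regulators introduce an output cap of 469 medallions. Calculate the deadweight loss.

$476.76

In inverse form: demand p = 147.7 − 0.1q, supply p = 90 + 0.002q.
Competitive equilibrium: 147.7 − 0.1q = 90 + 0.002q → q* = 565.6863, p* = 91.1314.
At q = 469: demand price = 147.7 − 0.1·469 = 100.8; supply price = 90 + 0.002·469 = 90.938.
Δq = 565.6863 − 469 = 96.6863; wedge = 100.8 − 90.938 = 9.862.
DWL = ½ × 96.6863 × 9.862 = $476.76.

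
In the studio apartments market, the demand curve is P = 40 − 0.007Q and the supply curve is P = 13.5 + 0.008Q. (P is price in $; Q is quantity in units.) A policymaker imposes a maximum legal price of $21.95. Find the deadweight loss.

Competitive equilibrium: 40 − 0.007Q = 13.5 + 0.008Q → Q* = 1766.66667, P* = 27.63333.
At the ceiling P = 21.95, quantity supplied = (21.95 − 13.5)/0.008 = 1056.25.
Willingness to pay at Q' = 1056.25: 40 − 0.007·1056.25 = 32.60625.
ΔQ = 1766.66667 − 1056.25 = 710.41667; wedge = 32.60625 − 21.95 = 10.65625.
Welfare loss = ½ × 710.41667 × 10.65625 = $3785.19.

$3785.19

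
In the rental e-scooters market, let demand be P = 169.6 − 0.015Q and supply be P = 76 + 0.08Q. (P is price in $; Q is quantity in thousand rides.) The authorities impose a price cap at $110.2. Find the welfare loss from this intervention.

Competitive equilibrium: 169.6 − 0.015Q = 76 + 0.08Q → Q* = 985.2632, P* = 154.8211.
At the ceiling P = 110.2, quantity supplied = (110.2 − 76)/0.08 = 427.5.
Willingness to pay at Q' = 427.5: 169.6 − 0.015·427.5 = 163.1875.
ΔQ = 985.2632 − 427.5 = 557.7632; wedge = 163.1875 − 110.2 = 52.9875.
Deadweight loss = ½ × 557.7632 × 52.9875 = $14777.24 thousand.

$14777.24 thousand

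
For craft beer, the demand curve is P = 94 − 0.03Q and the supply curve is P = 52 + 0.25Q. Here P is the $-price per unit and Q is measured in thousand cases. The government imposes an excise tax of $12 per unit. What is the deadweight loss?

Competitive equilibrium: 94 − 0.03Q = 52 + 0.25Q → Q* = 150, P* = 89.5.
With the tax, the buyer price exceeds the seller price by 12: (94 − 0.03Q) − (52 + 0.25Q) = 12 → Q' = 107.1429.
ΔQ = 150 − 107.1429 = 42.8571; the wedge equals the tax, 12.
DWL = ½ × 42.8571 × 12 = $257.14 thousand.

$257.14 thousand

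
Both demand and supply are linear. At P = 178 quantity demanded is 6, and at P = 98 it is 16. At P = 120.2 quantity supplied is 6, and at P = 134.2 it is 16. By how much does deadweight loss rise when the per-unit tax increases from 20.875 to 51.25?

116.53

Demand slope = (98 − 178)/(16 − 6) = −8, so P = 226 − 8Q.
Supply slope = (134.2 − 120.2)/(16 − 6) = 1.4, so P = 111.8 + 1.4Q.
Competitive equilibrium: 226 − 8Q = 111.8 + 1.4Q → Q* = 12.1489, P* = 128.8085.
For a per-unit tax t: ΔQ = t/9.4, so DWL = ½·t·(t/9.4) = t²/18.8.
At t = 20.875: DWL = 23.179. At t = 51.25: DWL = 139.711.
Increase = 139.711 − 23.179 = 116.53.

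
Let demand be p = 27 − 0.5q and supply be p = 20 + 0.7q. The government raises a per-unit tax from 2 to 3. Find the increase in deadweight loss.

2.08

Competitive equilibrium: 27 − 0.5q = 20 + 0.7q → q* = 5.8333, p* = 24.0833.
For a per-unit tax t: Δq = t/1.2, so DWL = ½·t·(t/1.2) = t²/2.4.
At t = 2: DWL = 1.667. At t = 3: DWL = 3.75.
Increase = 3.75 − 1.667 = 2.08.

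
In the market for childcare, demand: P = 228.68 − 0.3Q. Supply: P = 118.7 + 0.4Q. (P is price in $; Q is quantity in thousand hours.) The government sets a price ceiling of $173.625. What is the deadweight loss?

Competitive equilibrium: 228.68 − 0.3Q = 118.7 + 0.4Q → Q* = 157.1143, P* = 181.5457.
At the ceiling P = 173.625, quantity supplied = (173.625 − 118.7)/0.4 = 137.3125.
Willingness to pay at Q' = 137.3125: 228.68 − 0.3·137.3125 = 187.4863.
ΔQ = 157.1143 − 137.3125 = 19.8018; wedge = 187.4863 − 173.625 = 13.8613.
The triangle = ½ × 19.8018 × 13.8613 = $137.24 thousand.

$137.24 thousand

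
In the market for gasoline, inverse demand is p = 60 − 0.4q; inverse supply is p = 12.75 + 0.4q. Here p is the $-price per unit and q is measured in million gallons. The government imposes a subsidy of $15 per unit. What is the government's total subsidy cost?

$1167.19 million

Competitive equilibrium: 60 − 0.4q = 12.75 + 0.4q → q* = 59.0625, p* = 36.375.
The subsidy lowers effective supply by 15: p = 0.4q − 2.25.
New quantity: 60 − 0.4q = 0.4q − 2.25 → q' = 77.8125.
Total subsidy cost = 15 × 77.8125 = $1167.19 million.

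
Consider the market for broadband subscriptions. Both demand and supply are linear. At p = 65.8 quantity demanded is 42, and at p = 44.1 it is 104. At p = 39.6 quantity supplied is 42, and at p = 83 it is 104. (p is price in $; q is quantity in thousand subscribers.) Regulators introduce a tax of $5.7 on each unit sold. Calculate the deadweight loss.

$15.47 thousand

Demand slope = (44.1 − 65.8)/(104 − 42) = −0.35, so p = 80.5 − 0.35q.
Supply slope = (83 − 39.6)/(104 − 42) = 0.7, so p = 10.2 + 0.7q.
Competitive equilibrium: 80.5 − 0.35q = 10.2 + 0.7q → q* = 66.9524, p* = 57.0667.
With the tax, the buyer price exceeds the seller price by 5.7: (80.5 − 0.35q) − (10.2 + 0.7q) = 5.7 → q' = 61.5238.
Δq = 66.9524 − 61.5238 = 5.4286; the wedge equals the tax, 5.7.
Deadweight loss = ½ × 5.4286 × 5.7 = $15.47 thousand.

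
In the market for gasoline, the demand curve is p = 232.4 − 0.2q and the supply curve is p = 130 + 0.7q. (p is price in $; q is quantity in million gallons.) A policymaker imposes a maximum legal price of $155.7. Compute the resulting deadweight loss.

$2672.45 million

Competitive equilibrium: 232.4 − 0.2q = 130 + 0.7q → q* = 113.7778, p* = 209.6444.
At the ceiling p = 155.7, quantity supplied = (155.7 − 130)/0.7 = 36.7143.
Willingness to pay at q' = 36.7143: 232.4 − 0.2·36.7143 = 225.0571.
Δq = 113.7778 − 36.7143 = 77.0635; wedge = 225.0571 − 155.7 = 69.3571.
Welfare loss = ½ × 77.0635 × 69.3571 = $2672.45 million.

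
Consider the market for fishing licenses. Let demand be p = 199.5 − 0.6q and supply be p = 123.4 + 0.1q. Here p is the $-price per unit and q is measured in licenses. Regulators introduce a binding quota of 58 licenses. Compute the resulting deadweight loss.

$900.18

Competitive equilibrium: 199.5 − 0.6q = 123.4 + 0.1q → q* = 108.7143, p* = 134.2714.
At q = 58: demand price = 199.5 − 0.6·58 = 164.7; supply price = 123.4 + 0.1·58 = 129.2.
Δq = 108.7143 − 58 = 50.7143; wedge = 164.7 − 129.2 = 35.5.
DWL = ½ × 50.7143 × 35.5 = $900.18.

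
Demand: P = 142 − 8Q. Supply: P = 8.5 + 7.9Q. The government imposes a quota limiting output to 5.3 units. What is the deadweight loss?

Competitive equilibrium: 142 − 8Q = 8.5 + 7.9Q → Q* = 8.3962, P* = 74.8302.
At Q = 5.3: demand price = 142 − 8·5.3 = 99.6; supply price = 8.5 + 7.9·5.3 = 50.37.
ΔQ = 8.3962 − 5.3 = 3.0962; wedge = 99.6 − 50.37 = 49.23.
Welfare loss = ½ × 3.0962 × 49.23 = 76.21.

76.21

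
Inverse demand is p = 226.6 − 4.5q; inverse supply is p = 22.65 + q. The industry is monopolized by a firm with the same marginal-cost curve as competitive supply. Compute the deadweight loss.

Competitive equilibrium: 226.6 − 4.5q = 22.65 + q → q* = 37.0818, p* = 59.7318.
Marginal revenue: MR = 226.6 − 9q. Set MR = MC: 226.6 − 9q = 22.65 + q → q_m = 20.395.
Price p_m = 226.6 − 4.5·20.395 = 134.8225; MC(q_m) = 22.65 + 1·20.395 = 43.045.
Competitive q* = 37.0818, so Δq = 16.6868; wedge = 134.8225 − 43.045 = 91.7775.
Deadweight loss = ½ × 16.6868 × 91.7775 = 765.74.

765.74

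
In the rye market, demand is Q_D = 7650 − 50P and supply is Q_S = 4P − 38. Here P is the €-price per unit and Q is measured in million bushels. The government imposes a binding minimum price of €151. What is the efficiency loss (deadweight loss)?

In inverse form: demand P = 153 − 0.02Q, supply P = 9.5 + 0.25Q.
Competitive equilibrium: 153 − 0.02Q = 9.5 + 0.25Q → Q* = 531.4815, P* = 142.3704.
At the floor P = 151, quantity demanded = (153 − 151)/0.02 = 100.
Sellers' marginal cost at Q' = 100: 9.5 + 0.25·100 = 34.5.
ΔQ = 531.4815 − 100 = 431.4815; wedge = 151 − 34.5 = 116.5.
Welfare loss = ½ × 431.4815 × 116.5 = €25133.80 million.

€25133.80 million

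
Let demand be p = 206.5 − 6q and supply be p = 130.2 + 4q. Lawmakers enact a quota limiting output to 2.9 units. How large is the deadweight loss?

Competitive equilibrium: 206.5 − 6q = 130.2 + 4q → q* = 7.63, p* = 160.72.
At q = 2.9: demand price = 206.5 − 6·2.9 = 189.1; supply price = 130.2 + 4·2.9 = 141.8.
Δq = 7.63 − 2.9 = 4.73; wedge = 189.1 − 141.8 = 47.3.
Deadweight loss = ½ × 4.73 × 47.3 = 111.86.

111.86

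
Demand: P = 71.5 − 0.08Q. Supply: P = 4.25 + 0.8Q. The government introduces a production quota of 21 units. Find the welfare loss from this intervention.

1351.43

Competitive equilibrium: 71.5 − 0.08Q = 4.25 + 0.8Q → Q* = 76.4205, P* = 65.3864.
At Q = 21: demand price = 71.5 − 0.08·21 = 69.82; supply price = 4.25 + 0.8·21 = 21.05.
ΔQ = 76.4205 − 21 = 55.4205; wedge = 69.82 − 21.05 = 48.77.
DWL = ½ × 55.4205 × 48.77 = 1351.43.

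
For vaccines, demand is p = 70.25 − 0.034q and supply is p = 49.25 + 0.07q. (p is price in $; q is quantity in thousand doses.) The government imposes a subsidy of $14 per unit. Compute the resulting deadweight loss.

Competitive equilibrium: 70.25 − 0.034q = 49.25 + 0.07q → q* = 201.9231, p* = 63.3846.
The subsidy lowers effective supply by 14: p = 35.25 + 0.07q.
New quantity: 70.25 − 0.034q = 35.25 + 0.07q → q' = 336.5385.
Overproduction Δq = 336.5385 − 201.9231 = 134.6154; wedge = subsidy = 14.
Deadweight loss = ½ × 134.6154 × 14 = $942.31 thousand.

$942.31 thousand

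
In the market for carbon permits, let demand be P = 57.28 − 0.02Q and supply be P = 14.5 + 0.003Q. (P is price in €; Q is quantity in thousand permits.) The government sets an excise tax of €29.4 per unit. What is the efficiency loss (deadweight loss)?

Competitive equilibrium: 57.28 − 0.02Q = 14.5 + 0.003Q → Q* = 1860, P* = 20.08.
With the tax, the buyer price exceeds the seller price by 29.4: (57.28 − 0.02Q) − (14.5 + 0.003Q) = 29.4 → Q' = 581.73913.
ΔQ = 1860 − 581.73913 = 1278.26087; the wedge equals the tax, 29.4.
The triangle = ½ × 1278.26087 × 29.4 = €18790.43 thousand.

€18790.43 thousand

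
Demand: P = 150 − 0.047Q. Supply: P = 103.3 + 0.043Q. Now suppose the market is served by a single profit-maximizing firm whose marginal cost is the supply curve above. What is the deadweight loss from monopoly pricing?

Competitive equilibrium: 150 − 0.047Q = 103.3 + 0.043Q → Q* = 518.88889, P* = 125.61222.
Marginal revenue: MR = 150 − 0.094Q. Set MR = MC: 150 − 0.094Q = 103.3 + 0.043Q → Q_m = 340.87591.
Price P_m = 150 − 0.047·340.87591 = 133.97883; MC(Q_m) = 103.3 + 0.043·340.87591 = 117.95766.
Competitive Q* = 518.88889, so ΔQ = 178.01298; wedge = 133.97883 − 117.95766 = 16.02117.
Welfare loss = ½ × 178.01298 × 16.02117 = 1425.99.

1425.99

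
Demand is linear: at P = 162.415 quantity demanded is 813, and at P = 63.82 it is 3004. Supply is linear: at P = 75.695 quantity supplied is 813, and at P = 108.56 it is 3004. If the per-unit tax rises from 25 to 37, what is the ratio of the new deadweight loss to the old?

2.1904

Demand slope = (63.82 − 162.415)/(3004 − 813) = −0.045, so P = 199 − 0.045Q.
Supply slope = (108.56 − 75.695)/(3004 − 813) = 0.015, so P = 63.5 + 0.015Q.
Competitive equilibrium: 199 − 0.045Q = 63.5 + 0.015Q → Q* = 2258.3333, P* = 97.375.
For a per-unit tax t: ΔQ = t/0.06, so DWL = ½·t·(t/0.06) = t²/0.12.
At t = 25: DWL = 5208.333. At t = 37: DWL = 11408.333.
Ratio = (37/25)² = 2.1904.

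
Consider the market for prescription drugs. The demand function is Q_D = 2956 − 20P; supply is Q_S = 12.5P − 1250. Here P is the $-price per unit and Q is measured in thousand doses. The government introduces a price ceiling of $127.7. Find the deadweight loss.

In inverse form: demand P = 147.8 − 0.05Q, supply P = 100 + 0.08Q.
Competitive equilibrium: 147.8 − 0.05Q = 100 + 0.08Q → Q* = 367.6923, P* = 129.4154.
At the ceiling P = 127.7, quantity supplied = (127.7 − 100)/0.08 = 346.25.
Willingness to pay at Q' = 346.25: 147.8 − 0.05·346.25 = 130.4875.
ΔQ = 367.6923 − 346.25 = 21.4423; wedge = 130.4875 − 127.7 = 2.7875.
Welfare loss = ½ × 21.4423 × 2.7875 = $29.89 thousand.

$29.89 thousand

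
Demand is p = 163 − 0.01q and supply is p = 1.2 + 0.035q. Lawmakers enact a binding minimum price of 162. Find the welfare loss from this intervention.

Competitive equilibrium: 163 − 0.01q = 1.2 + 0.035q → q* = 3595.55556, p* = 127.04444.
At the floor p = 162, quantity demanded = (163 − 162)/0.01 = 100.
Sellers' marginal cost at q' = 100: 1.2 + 0.035·100 = 4.7.
Δq = 3595.55556 − 100 = 3495.55556; wedge = 162 − 4.7 = 157.3.
Deadweight loss = ½ × 3495.55556 × 157.3 = 274925.44.

274925.44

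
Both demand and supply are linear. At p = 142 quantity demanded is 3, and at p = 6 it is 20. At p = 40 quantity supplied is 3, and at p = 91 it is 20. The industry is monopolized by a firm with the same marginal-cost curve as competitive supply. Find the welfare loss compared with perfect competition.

146.86

Demand slope = (6 − 142)/(20 − 3) = −8, so p = 166 − 8q.
Supply slope = (91 − 40)/(20 − 3) = 3, so p = 31 + 3q.
Competitive equilibrium: 166 − 8q = 31 + 3q → q* = 12.2727, p* = 67.8182.
Marginal revenue: MR = 166 − 16q. Set MR = MC: 166 − 16q = 31 + 3q → q_m = 7.1053.
Price p_m = 166 − 8·7.1053 = 109.1576; MC(q_m) = 31 + 3·7.1053 = 52.3159.
Competitive q* = 12.2727, so Δq = 5.1674; wedge = 109.1576 − 52.3159 = 56.8417.
Welfare loss = ½ × 5.1674 × 56.8417 = 146.86.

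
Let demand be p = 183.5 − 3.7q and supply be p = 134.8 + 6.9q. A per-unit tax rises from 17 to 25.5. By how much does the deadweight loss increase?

17.04

Competitive equilibrium: 183.5 − 3.7q = 134.8 + 6.9q → q* = 4.5943, p* = 166.5009.
For a per-unit tax t: Δq = t/10.6, so DWL = ½·t·(t/10.6) = t²/21.2.
At t = 17: DWL = 13.632. At t = 25.5: DWL = 30.672.
Increase = 30.672 − 13.632 = 17.04.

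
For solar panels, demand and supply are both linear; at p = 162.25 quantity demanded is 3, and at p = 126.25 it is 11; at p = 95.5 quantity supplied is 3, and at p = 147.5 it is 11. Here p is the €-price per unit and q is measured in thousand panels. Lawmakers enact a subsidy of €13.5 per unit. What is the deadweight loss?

Demand slope = (126.25 − 162.25)/(11 − 3) = −4.5, so p = 175.75 − 4.5q.
Supply slope = (147.5 − 95.5)/(11 − 3) = 6.5, so p = 76 + 6.5q.
Competitive equilibrium: 175.75 − 4.5q = 76 + 6.5q → q* = 9.0682, p* = 134.9432.
The subsidy lowers effective supply by 13.5: p = 62.5 + 6.5q.
New quantity: 175.75 − 4.5q = 62.5 + 6.5q → q' = 10.2955.
Overproduction Δq = 10.2955 − 9.0682 = 1.2273; wedge = subsidy = 13.5.
DWL = ½ × 1.2273 × 13.5 = €8.28 thousand.

€8.28 thousand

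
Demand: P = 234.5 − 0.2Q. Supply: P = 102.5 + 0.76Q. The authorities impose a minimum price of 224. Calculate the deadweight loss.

Competitive equilibrium: 234.5 − 0.2Q = 102.5 + 0.76Q → Q* = 137.5, P* = 207.
At the floor P = 224, quantity demanded = (234.5 − 224)/0.2 = 52.5.
Sellers' marginal cost at Q' = 52.5: 102.5 + 0.76·52.5 = 142.4.
ΔQ = 137.5 − 52.5 = 85; wedge = 224 − 142.4 = 81.6.
DWL = ½ × 85 × 81.6 = 3468.

3468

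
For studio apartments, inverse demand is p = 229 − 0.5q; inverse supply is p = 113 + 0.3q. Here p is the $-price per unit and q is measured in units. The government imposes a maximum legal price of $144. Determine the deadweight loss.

$694.44

Competitive equilibrium: 229 − 0.5q = 113 + 0.3q → q* = 145, p* = 156.5.
At the ceiling p = 144, quantity supplied = (144 − 113)/0.3 = 103.33333.
Willingness to pay at q' = 103.33333: 229 − 0.5·103.33333 = 177.33334.
Δq = 145 − 103.33333 = 41.66667; wedge = 177.33334 − 144 = 33.33334.
The triangle = ½ × 41.66667 × 33.33334 = $694.44.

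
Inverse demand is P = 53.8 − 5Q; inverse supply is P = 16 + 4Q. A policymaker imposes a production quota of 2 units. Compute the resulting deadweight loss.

Competitive equilibrium: 53.8 − 5Q = 16 + 4Q → Q* = 4.2, P* = 32.8.
At Q = 2: demand price = 53.8 − 5·2 = 43.8; supply price = 16 + 4·2 = 24.
ΔQ = 4.2 − 2 = 2.2; wedge = 43.8 − 24 = 19.8.
The triangle = ½ × 2.2 × 19.8 = 21.78.

21.78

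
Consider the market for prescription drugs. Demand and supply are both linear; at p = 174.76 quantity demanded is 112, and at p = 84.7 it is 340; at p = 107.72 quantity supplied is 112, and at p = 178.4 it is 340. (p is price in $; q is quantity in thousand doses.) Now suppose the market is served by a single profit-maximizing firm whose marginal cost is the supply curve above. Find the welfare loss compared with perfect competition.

$1949.38 thousand

Demand slope = (84.7 − 174.76)/(340 − 112) = −0.395, so p = 219 − 0.395q.
Supply slope = (178.4 − 107.72)/(340 − 112) = 0.31, so p = 73 + 0.31q.
Competitive equilibrium: 219 − 0.395q = 73 + 0.31q → q* = 207.0922, p* = 137.19858.
Marginal revenue: MR = 219 − 0.79q. Set MR = MC: 219 − 0.79q = 73 + 0.31q → q_m = 132.72727.
Price p_m = 219 − 0.395·132.72727 = 166.57273; MC(q_m) = 73 + 0.31·132.72727 = 114.14545.
Competitive q* = 207.0922, so Δq = 74.36493; wedge = 166.57273 − 114.14545 = 52.42728.
Deadweight loss = ½ × 74.36493 × 52.42728 = $1949.38 thousand.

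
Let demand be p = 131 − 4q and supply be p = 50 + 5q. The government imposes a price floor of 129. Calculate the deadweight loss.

Competitive equilibrium: 131 − 4q = 50 + 5q → q* = 9, p* = 95.
At the floor p = 129, quantity demanded = (131 − 129)/4 = 0.5.
Sellers' marginal cost at q' = 0.5: 50 + 5·0.5 = 52.5.
Δq = 9 − 0.5 = 8.5; wedge = 129 − 52.5 = 76.5.
Deadweight loss = ½ × 8.5 × 76.5 = 325.125.

325.125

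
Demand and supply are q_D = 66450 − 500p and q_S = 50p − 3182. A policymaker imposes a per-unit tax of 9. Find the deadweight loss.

1840.91

In inverse form: demand p = 132.9 − 0.002q, supply p = 63.64 + 0.02q.
Competitive equilibrium: 132.9 − 0.002q = 63.64 + 0.02q → q* = 3148.1818, p* = 126.6036.
With the tax, the buyer price exceeds the seller price by 9: (132.9 − 0.002q) − (63.64 + 0.02q) = 9 → q' = 2739.0909.
Δq = 3148.1818 − 2739.0909 = 409.0909; the wedge equals the tax, 9.
DWL = ½ × 409.0909 × 9 = 1840.91.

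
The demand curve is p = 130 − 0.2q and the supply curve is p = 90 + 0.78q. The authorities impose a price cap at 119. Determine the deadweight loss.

Competitive equilibrium: 130 − 0.2q = 90 + 0.78q → q* = 40.8163, p* = 121.8367.
At the ceiling p = 119, quantity supplied = (119 − 90)/0.78 = 37.1795.
Willingness to pay at q' = 37.1795: 130 − 0.2·37.1795 = 122.5641.
Δq = 40.8163 − 37.1795 = 3.6368; wedge = 122.5641 − 119 = 3.5641.
Welfare loss = ½ × 3.6368 × 3.5641 = 6.48.

6.48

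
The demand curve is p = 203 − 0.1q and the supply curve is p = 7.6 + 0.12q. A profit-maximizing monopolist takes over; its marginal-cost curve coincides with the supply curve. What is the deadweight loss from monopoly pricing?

8474.16

Competitive equilibrium: 203 − 0.1q = 7.6 + 0.12q → q* = 888.1818, p* = 114.1818.
Marginal revenue: MR = 203 − 0.2q. Set MR = MC: 203 − 0.2q = 7.6 + 0.12q → q_m = 610.625.
Price p_m = 203 − 0.1·610.625 = 141.9375; MC(q_m) = 7.6 + 0.12·610.625 = 80.875.
Competitive q* = 888.1818, so Δq = 277.5568; wedge = 141.9375 − 80.875 = 61.0625.
Deadweight loss = ½ × 277.5568 × 61.0625 = 8474.16.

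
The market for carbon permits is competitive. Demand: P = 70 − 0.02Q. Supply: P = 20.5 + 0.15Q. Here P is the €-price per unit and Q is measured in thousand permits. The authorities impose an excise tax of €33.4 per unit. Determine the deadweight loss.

€3281.06 thousand

Competitive equilibrium: 70 − 0.02Q = 20.5 + 0.15Q → Q* = 291.1765, P* = 64.1765.
With the tax, the buyer price exceeds the seller price by 33.4: (70 − 0.02Q) − (20.5 + 0.15Q) = 33.4 → Q' = 94.7059.
ΔQ = 291.1765 − 94.7059 = 196.4706; the wedge equals the tax, 33.4.
Welfare loss = ½ × 196.4706 × 33.4 = €3281.06 thousand.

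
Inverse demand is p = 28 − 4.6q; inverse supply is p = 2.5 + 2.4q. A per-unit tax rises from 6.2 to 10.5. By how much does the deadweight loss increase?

5.13

Competitive equilibrium: 28 − 4.6q = 2.5 + 2.4q → q* = 3.6429, p* = 11.2429.
For a per-unit tax t: Δq = t/7, so DWL = ½·t·(t/7) = t²/14.
At t = 6.2: DWL = 2.746. At t = 10.5: DWL = 7.875.
Increase = 7.875 − 2.746 = 5.13.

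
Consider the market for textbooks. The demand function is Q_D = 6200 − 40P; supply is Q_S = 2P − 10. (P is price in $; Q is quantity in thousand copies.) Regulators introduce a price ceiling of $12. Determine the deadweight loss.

$19380.02 thousand

In inverse form: demand P = 155 − 0.025Q, supply P = 5 + 0.5Q.
Competitive equilibrium: 155 − 0.025Q = 5 + 0.5Q → Q* = 285.7143, P* = 147.8571.
At the ceiling P = 12, quantity supplied = (12 − 5)/0.5 = 14.
Willingness to pay at Q' = 14: 155 − 0.025·14 = 154.65.
ΔQ = 285.7143 − 14 = 271.7143; wedge = 154.65 − 12 = 142.65.
Welfare loss = ½ × 271.7143 × 142.65 = $19380.02 thousand.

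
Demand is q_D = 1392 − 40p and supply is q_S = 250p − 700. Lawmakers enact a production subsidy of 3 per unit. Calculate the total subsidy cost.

3620.69

In inverse form: demand p = 34.8 − 0.025q, supply p = 2.8 + 0.004q.
Competitive equilibrium: 34.8 − 0.025q = 2.8 + 0.004q → q* = 1103.4483, p* = 7.2138.
The subsidy lowers effective supply by 3: p = 0.004q − 0.2.
New quantity: 34.8 − 0.025q = 0.004q − 0.2 → q' = 1206.8966.
Total subsidy cost = 3 × 1206.8966 = 3620.69.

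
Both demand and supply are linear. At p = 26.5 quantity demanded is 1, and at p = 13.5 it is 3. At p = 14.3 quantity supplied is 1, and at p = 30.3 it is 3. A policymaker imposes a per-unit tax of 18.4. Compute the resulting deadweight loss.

Demand slope = (13.5 − 26.5)/(3 − 1) = −6.5, so p = 33 − 6.5q.
Supply slope = (30.3 − 14.3)/(3 − 1) = 8, so p = 6.3 + 8q.
Competitive equilibrium: 33 − 6.5q = 6.3 + 8q → q* = 1.8414, p* = 21.031.
With the tax, the buyer price exceeds the seller price by 18.4: (33 − 6.5q) − (6.3 + 8q) = 18.4 → q' = 0.5724.
Δq = 1.8414 − 0.5724 = 1.269; the wedge equals the tax, 18.4.
The triangle = ½ × 1.269 × 18.4 = 11.67.

11.67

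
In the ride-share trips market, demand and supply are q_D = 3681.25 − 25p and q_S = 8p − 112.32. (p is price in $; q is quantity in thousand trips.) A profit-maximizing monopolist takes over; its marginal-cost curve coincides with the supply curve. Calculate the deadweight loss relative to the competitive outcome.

$2047.26 thousand

In inverse form: demand p = 147.25 − 0.04q, supply p = 14.04 + 0.125q.
Competitive equilibrium: 147.25 − 0.04q = 14.04 + 0.125q → q* = 807.333333, p* = 114.956667.
Marginal revenue: MR = 147.25 − 0.08q. Set MR = MC: 147.25 − 0.08q = 14.04 + 0.125q → q_m = 649.804878.
Price p_m = 147.25 − 0.04·649.804878 = 121.257805; MC(q_m) = 14.04 + 0.125·649.804878 = 95.26561.
Competitive q* = 807.333333, so Δq = 157.528455; wedge = 121.257805 − 95.26561 = 25.992195.
Welfare loss = ½ × 157.528455 × 25.992195 = $2047.26 thousand.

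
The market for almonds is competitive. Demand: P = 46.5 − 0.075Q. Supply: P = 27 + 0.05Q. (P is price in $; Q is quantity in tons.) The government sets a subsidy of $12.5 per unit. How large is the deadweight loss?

Competitive equilibrium: 46.5 − 0.075Q = 27 + 0.05Q → Q* = 156, P* = 34.8.
The subsidy lowers effective supply by 12.5: P = 14.5 + 0.05Q.
New quantity: 46.5 − 0.075Q = 14.5 + 0.05Q → Q' = 256.
Overproduction ΔQ = 256 − 156 = 100; wedge = subsidy = 12.5.
Deadweight loss = ½ × 100 × 12.5 = $625.

$625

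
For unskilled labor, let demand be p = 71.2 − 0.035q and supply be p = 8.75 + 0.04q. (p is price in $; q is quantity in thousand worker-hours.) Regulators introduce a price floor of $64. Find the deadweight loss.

Competitive equilibrium: 71.2 − 0.035q = 8.75 + 0.04q → q* = 832.66667, p* = 42.05667.
At the floor p = 64, quantity demanded = (71.2 − 64)/0.035 = 205.71429.
Sellers' marginal cost at q' = 205.71429: 8.75 + 0.04·205.71429 = 16.97857.
Δq = 832.66667 − 205.71429 = 626.95238; wedge = 64 − 16.97857 = 47.02143.
Deadweight loss = ½ × 626.95238 × 47.02143 = $14740.10 thousand.

$14740.10 thousand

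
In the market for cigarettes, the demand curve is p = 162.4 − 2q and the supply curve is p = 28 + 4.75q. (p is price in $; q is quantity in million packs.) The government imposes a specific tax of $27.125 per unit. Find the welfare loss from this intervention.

$54.50 million

Competitive equilibrium: 162.4 − 2q = 28 + 4.75q → q* = 19.9111, p* = 122.5778.
With the tax, the buyer price exceeds the seller price by 27.125: (162.4 − 2q) − (28 + 4.75q) = 27.125 → q' = 15.8926.
Δq = 19.9111 − 15.8926 = 4.0185; the wedge equals the tax, 27.125.
DWL = ½ × 4.0185 × 27.125 = $54.50 million.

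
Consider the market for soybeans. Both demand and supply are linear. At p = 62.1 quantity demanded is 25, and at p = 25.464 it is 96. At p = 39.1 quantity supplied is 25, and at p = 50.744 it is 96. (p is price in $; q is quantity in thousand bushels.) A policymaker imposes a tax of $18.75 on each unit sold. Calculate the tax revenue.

$585.94 thousand

Demand slope = (25.464 − 62.1)/(96 − 25) = −0.516, so p = 75 − 0.516q.
Supply slope = (50.744 − 39.1)/(96 − 25) = 0.164, so p = 35 + 0.164q.
Competitive equilibrium: 75 − 0.516q = 35 + 0.164q → q* = 58.8235, p* = 44.6471.
With the tax, the buyer price exceeds the seller price by 18.75: (75 − 0.516q) − (35 + 0.164q) = 18.75 → q' = 31.25.
Tax revenue = 18.75 × 31.25 = $585.94 thousand.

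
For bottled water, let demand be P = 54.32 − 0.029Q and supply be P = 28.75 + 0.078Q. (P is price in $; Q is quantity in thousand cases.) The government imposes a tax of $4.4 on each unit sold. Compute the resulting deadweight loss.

$90.47 thousand

Competitive equilibrium: 54.32 − 0.029Q = 28.75 + 0.078Q → Q* = 238.972, P* = 47.3898.
With the tax, the buyer price exceeds the seller price by 4.4: (54.32 − 0.029Q) − (28.75 + 0.078Q) = 4.4 → Q' = 197.8505.
ΔQ = 238.972 − 197.8505 = 41.1215; the wedge equals the tax, 4.4.
Deadweight loss = ½ × 41.1215 × 4.4 = $90.47 thousand.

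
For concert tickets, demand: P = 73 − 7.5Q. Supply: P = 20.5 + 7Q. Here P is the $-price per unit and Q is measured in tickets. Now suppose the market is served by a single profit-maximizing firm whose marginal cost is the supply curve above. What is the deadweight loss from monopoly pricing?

$11.05

Competitive equilibrium: 73 − 7.5Q = 20.5 + 7Q → Q* = 3.6207, P* = 45.8448.
Marginal revenue: MR = 73 − 15Q. Set MR = MC: 73 − 15Q = 20.5 + 7Q → Q_m = 2.3864.
Price P_m = 73 − 7.5·2.3864 = 55.102; MC(Q_m) = 20.5 + 7·2.3864 = 37.2048.
Competitive Q* = 3.6207, so ΔQ = 1.2343; wedge = 55.102 − 37.2048 = 17.8972.
Welfare loss = ½ × 1.2343 × 17.8972 = $11.05.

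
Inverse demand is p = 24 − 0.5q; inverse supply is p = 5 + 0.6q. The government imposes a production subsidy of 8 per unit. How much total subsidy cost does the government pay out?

Competitive equilibrium: 24 − 0.5q = 5 + 0.6q → q* = 17.2727, p* = 15.3636.
The subsidy lowers effective supply by 8: p = 0.6q − 3.
New quantity: 24 − 0.5q = 0.6q − 3 → q' = 24.5455.
Total subsidy cost = 8 × 24.5455 = 196.36.

196.36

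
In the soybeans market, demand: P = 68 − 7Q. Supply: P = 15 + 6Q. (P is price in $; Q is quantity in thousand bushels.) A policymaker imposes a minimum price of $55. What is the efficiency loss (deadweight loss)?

$32.03 thousand

Competitive equilibrium: 68 − 7Q = 15 + 6Q → Q* = 4.0769, P* = 39.4615.
At the floor P = 55, quantity demanded = (68 − 55)/7 = 1.8571.
Sellers' marginal cost at Q' = 1.8571: 15 + 6·1.8571 = 26.1426.
ΔQ = 4.0769 − 1.8571 = 2.2198; wedge = 55 − 26.1426 = 28.8574.
The triangle = ½ × 2.2198 × 28.8574 = $32.03 thousand.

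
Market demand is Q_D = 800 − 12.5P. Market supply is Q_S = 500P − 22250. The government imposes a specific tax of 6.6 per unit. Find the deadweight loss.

265.61

In inverse form: demand P = 64 − 0.08Q, supply P = 44.5 + 0.002Q.
Competitive equilibrium: 64 − 0.08Q = 44.5 + 0.002Q → Q* = 237.8049, P* = 44.9756.
With the tax, the buyer price exceeds the seller price by 6.6: (64 − 0.08Q) − (44.5 + 0.002Q) = 6.6 → Q' = 157.3171.
ΔQ = 237.8049 − 157.3171 = 80.4878; the wedge equals the tax, 6.6.
DWL = ½ × 80.4878 × 6.6 = 265.61.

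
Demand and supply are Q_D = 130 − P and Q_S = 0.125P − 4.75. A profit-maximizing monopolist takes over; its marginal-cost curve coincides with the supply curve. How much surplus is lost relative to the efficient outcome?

4.70

In inverse form: demand P = 130 − Q, supply P = 38 + 8Q.
Competitive equilibrium: 130 − Q = 38 + 8Q → Q* = 10.2222, P* = 119.7778.
Marginal revenue: MR = 130 − 2Q. Set MR = MC: 130 − 2Q = 38 + 8Q → Q_m = 9.2.
Price P_m = 130 − 1·9.2 = 120.8; MC(Q_m) = 38 + 8·9.2 = 111.6.
Competitive Q* = 10.2222, so ΔQ = 1.0222; wedge = 120.8 − 111.6 = 9.2.
Welfare loss = ½ × 1.0222 × 9.2 = 4.70.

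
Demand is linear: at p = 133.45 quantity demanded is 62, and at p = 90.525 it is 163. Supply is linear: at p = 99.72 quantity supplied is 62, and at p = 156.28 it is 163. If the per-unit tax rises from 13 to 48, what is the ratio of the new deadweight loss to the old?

13.633

Demand slope = (90.525 − 133.45)/(163 − 62) = −0.425, so p = 159.8 − 0.425q.
Supply slope = (156.28 − 99.72)/(163 − 62) = 0.56, so p = 65 + 0.56q.
Competitive equilibrium: 159.8 − 0.425q = 65 + 0.56q → q* = 96.2437, p* = 118.8964.
For a per-unit tax t: Δq = t/0.985, so DWL = ½·t·(t/0.985) = t²/1.97.
At t = 13: DWL = 85.787. At t = 48: DWL = 1169.543.
Ratio = (48/13)² = 13.633.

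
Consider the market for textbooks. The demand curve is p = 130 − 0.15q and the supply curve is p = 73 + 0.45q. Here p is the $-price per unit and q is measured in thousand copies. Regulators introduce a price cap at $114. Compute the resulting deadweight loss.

Competitive equilibrium: 130 − 0.15q = 73 + 0.45q → q* = 95, p* = 115.75.
At the ceiling p = 114, quantity supplied = (114 − 73)/0.45 = 91.1111.
Willingness to pay at q' = 91.1111: 130 − 0.15·91.1111 = 116.3333.
Δq = 95 − 91.1111 = 3.8889; wedge = 116.3333 − 114 = 2.3333.
Welfare loss = ½ × 3.8889 × 2.3333 = $4.54 thousand.

$4.54 thousand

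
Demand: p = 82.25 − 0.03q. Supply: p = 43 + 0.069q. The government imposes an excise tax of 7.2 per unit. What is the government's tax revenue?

2330.91

Competitive equilibrium: 82.25 − 0.03q = 43 + 0.069q → q* = 396.4646, p* = 70.3561.
With the tax, the buyer price exceeds the seller price by 7.2: (82.25 − 0.03q) − (43 + 0.069q) = 7.2 → q' = 323.7374.
Tax revenue = 7.2 × 323.7374 = 2330.91.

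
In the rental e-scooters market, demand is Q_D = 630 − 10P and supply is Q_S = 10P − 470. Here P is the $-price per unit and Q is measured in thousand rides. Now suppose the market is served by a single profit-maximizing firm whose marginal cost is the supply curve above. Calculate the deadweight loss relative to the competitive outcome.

$71.11 thousand

In inverse form: demand P = 63 − 0.1Q, supply P = 47 + 0.1Q.
Competitive equilibrium: 63 − 0.1Q = 47 + 0.1Q → Q* = 80, P* = 55.
Marginal revenue: MR = 63 − 0.2Q. Set MR = MC: 63 − 0.2Q = 47 + 0.1Q → Q_m = 53.3333.
Price P_m = 63 − 0.1·53.3333 = 57.6667; MC(Q_m) = 47 + 0.1·53.3333 = 52.3333.
Competitive Q* = 80, so ΔQ = 26.6667; wedge = 57.6667 − 52.3333 = 5.3334.
The triangle = ½ × 26.6667 × 5.3334 = $71.11 thousand.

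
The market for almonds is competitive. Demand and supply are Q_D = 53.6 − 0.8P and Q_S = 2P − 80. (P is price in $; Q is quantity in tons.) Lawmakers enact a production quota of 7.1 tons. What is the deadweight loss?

In inverse form: demand P = 67 − 1.25Q, supply P = 40 + 0.5Q.
Competitive equilibrium: 67 − 1.25Q = 40 + 0.5Q → Q* = 15.4286, P* = 47.7143.
At Q = 7.1: demand price = 67 − 1.25·7.1 = 58.125; supply price = 40 + 0.5·7.1 = 43.55.
ΔQ = 15.4286 − 7.1 = 8.3286; wedge = 58.125 − 43.55 = 14.575.
Deadweight loss = ½ × 8.3286 × 14.575 = $60.69.

$60.69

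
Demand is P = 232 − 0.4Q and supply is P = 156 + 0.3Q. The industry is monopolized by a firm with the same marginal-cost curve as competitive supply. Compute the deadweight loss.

545.55

Competitive equilibrium: 232 − 0.4Q = 156 + 0.3Q → Q* = 108.5714, P* = 188.5714.
Marginal revenue: MR = 232 − 0.8Q. Set MR = MC: 232 − 0.8Q = 156 + 0.3Q → Q_m = 69.0909.
Price P_m = 232 − 0.4·69.0909 = 204.3636; MC(Q_m) = 156 + 0.3·69.0909 = 176.7273.
Competitive Q* = 108.5714, so ΔQ = 39.4805; wedge = 204.3636 − 176.7273 = 27.6363.
The triangle = ½ × 39.4805 × 27.6363 = 545.55.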